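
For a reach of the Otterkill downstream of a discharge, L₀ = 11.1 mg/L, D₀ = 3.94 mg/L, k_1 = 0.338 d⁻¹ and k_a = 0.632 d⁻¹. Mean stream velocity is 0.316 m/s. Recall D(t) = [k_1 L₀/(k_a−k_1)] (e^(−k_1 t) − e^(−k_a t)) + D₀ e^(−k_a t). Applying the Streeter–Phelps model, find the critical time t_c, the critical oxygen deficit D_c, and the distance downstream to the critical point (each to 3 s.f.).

At the critical point dD/dt = 0, so k_1 L₀ e^(−k_1 t) = k_a D. Substituting D(t) from the Streeter–Phelps equation and solving for t gives
t_c = ln[(k_a/k_1)(1 − D₀(k_a−k_1)/(k_1 L₀))] / (k_a−k_1).
Here k_a−k_1 = 0.2940 d⁻¹ and 1 − D₀(k_a−k_1)/(k_1 L₀) = 1 − 3.94×0.2940/(0.338×11.1) = 0.6913, so
t_c = ln(1.870 × 0.6913) / 0.2940 = 0.2566 / 0.2940 = 0.8728 d.
D_c = (k_1/k_a) L₀ e^(−k_1 t_c) = (0.338/0.632) × 11.1 × e^(−0.338×0.8728) = 0.5348 × 11.1 × 0.7445 = 4.420 mg/L.
x_c = v t_c = 0.316 m/s × 0.8728 d × 86400 s/d = 23830 m ≈ 23.8 km.

t_c ≈ 0.873 d; D_c ≈ 4.42 mg/L; x_c ≈ 23.8 km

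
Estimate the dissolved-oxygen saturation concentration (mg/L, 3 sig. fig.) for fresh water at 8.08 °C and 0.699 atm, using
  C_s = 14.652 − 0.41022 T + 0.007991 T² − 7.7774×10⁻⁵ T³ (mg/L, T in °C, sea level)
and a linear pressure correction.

C_s ≈ 8.26 mg/L

At sea level: C_s = 14.652 − 0.41022×8.08 + 0.007991×8.08² − 7.7774×10⁻⁵×8.08³ = 11.82 mg/L.
Pressure correction: C_s' = 11.82 × 0.699 = 8.261 mg/L.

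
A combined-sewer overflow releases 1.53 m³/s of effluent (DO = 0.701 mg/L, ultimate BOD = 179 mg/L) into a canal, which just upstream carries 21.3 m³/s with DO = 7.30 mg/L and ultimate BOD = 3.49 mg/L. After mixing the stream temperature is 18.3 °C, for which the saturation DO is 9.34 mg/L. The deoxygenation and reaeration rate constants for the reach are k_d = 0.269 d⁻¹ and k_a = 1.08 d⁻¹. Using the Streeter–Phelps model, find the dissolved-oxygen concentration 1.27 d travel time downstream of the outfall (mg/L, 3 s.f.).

DO ≈ 6.40 mg/L

Mixed DO = (21.3×7.30 + 1.53×0.701)/(21.3+1.53) = 156.6/22.83 = 6.858 mg/L.
Mixed L₀ = (21.3×3.49 + 1.53×179)/(22.83) = 348.2/22.83 = 15.25 mg/L.
Initial deficit D₀ = C_s − DO₀ = 9.34 − 6.858 = 2.482 mg/L.
D(1.27) = [0.269×15.25/(1.08−0.269)](e^(−0.269×1.27) − e^(−1.08×1.27)) + 2.482 e^(−1.08×1.27)
= 5.059 × (0.7106 − 0.2537) + 2.482 × 0.2537 = 2.941 mg/L.
DO = 9.34 − 2.941 = 6.399 mg/L.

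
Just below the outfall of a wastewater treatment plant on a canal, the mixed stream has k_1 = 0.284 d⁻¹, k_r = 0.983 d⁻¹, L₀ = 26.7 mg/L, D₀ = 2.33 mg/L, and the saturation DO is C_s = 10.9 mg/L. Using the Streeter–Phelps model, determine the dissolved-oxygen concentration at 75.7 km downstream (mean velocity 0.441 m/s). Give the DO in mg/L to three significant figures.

Travel time t = x/v = 75.7 km / (0.441 m/s) = 75700 m / 0.441 m/s = 171700 s = 1.987 d.
k_1 L₀/(k_r−k_1) = 0.284×26.7/(0.983−0.284) = 7.583/0.6990 = 10.85 mg/L.
e^(−k_1 t) = e^(−0.284×1.987) = 0.5688; e^(−k_r t) = e^(−0.983×1.987) = 0.1419.
D = 10.85 × (0.5688 − 0.1419) + 2.33 × 0.1419 = 4.632 + 0.3305 = 4.962 mg/L.
DO = C_s − D = 10.9 − 4.962 = 5.938 mg/L.

DO ≈ 5.94 mg/L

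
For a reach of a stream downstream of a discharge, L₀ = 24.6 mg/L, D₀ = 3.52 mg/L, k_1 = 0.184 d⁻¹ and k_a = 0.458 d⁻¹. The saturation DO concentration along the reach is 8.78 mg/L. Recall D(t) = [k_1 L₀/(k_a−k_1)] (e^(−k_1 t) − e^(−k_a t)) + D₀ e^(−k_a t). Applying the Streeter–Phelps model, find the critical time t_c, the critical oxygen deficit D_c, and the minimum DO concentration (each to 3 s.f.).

With k_a/k_1 = 2.489 and 1 − D₀(k_a−k_1)/(k_1 L₀) = 0.7869,
t_c = ln(2.489 × 0.7869) / (0.458 − 0.184) = ln(1.959) / 0.2740 = 0.6723/0.2740 = 2.454 d.
L(t_c) = L₀ e^(−k_1 t_c) = 24.6 × 0.6367 = 15.66 mg/L, and at the critical point k_a D_c = k_1 L, so D_c = (0.184/0.458) × 15.66 = 6.292 mg/L.
Minimum DO = C_s − D_c = 8.78 − 6.292 = 2.488 mg/L.

t_c ≈ 2.45 d; D_c ≈ 6.29 mg/L; min DO ≈ 2.49 mg/L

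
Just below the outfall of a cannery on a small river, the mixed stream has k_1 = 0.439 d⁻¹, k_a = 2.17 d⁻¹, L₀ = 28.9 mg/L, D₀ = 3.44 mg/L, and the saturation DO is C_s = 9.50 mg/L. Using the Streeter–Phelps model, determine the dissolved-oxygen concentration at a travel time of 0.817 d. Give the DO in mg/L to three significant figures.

DO ≈ 5.04 mg/L

k_1 L₀/(k_a−k_1) = 0.439×28.9/(2.17−0.439) = 12.69/1.731 = 7.329 mg/L.
e^(−k_1 t) = e^(−0.439×0.8170) = 0.6986; e^(−k_a t) = e^(−2.17×0.8170) = 0.1698.
D = 7.329 × (0.6986 − 0.1698) + 3.44 × 0.1698 = 3.876 + 0.5843 = 4.460 mg/L.
DO = C_s − D = 9.50 − 4.460 = 5.040 mg/L.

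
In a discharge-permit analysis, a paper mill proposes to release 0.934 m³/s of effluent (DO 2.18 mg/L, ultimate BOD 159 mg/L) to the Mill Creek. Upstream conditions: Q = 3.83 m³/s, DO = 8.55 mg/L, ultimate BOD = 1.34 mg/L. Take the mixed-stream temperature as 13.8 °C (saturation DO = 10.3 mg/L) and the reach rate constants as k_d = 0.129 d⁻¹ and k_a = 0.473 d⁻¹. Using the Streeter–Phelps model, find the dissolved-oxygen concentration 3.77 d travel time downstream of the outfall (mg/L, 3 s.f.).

Mixed DO = (3.83×8.55 + 0.934×2.18)/(3.83+0.934) = 34.78/4.764 = 7.301 mg/L.
Mixed L₀ = (3.83×1.34 + 0.934×159)/(4.764) = 153.6/4.764 = 32.25 mg/L.
Initial deficit D₀ = C_s − DO₀ = 10.3 − 7.301 = 2.999 mg/L.
D(3.77) = [0.129×32.25/(0.473−0.129)](e^(−0.129×3.77) − e^(−0.473×3.77)) + 2.999 e^(−0.473×3.77)
= 12.09 × (0.6149 − 0.1681) + 2.999 × 0.1681 = 5.907 mg/L.
DO = 10.3 − 5.907 = 4.393 mg/L.

DO ≈ 4.39 mg/L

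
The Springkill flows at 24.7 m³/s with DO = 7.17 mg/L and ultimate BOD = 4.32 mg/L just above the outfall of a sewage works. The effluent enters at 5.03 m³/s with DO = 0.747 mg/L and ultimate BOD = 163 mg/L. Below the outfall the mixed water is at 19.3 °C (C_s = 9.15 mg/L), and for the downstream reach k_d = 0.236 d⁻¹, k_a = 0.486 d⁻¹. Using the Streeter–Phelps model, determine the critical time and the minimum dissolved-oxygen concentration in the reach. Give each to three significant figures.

Mixed DO = (24.7×7.17 + 5.03×0.747)/(24.7+5.03) = 180.9/29.73 = 6.083 mg/L.
Mixed L₀ = (24.7×4.32 + 5.03×163)/(29.73) = 926.6/29.73 = 31.17 mg/L.
Initial deficit D₀ = C_s − DO₀ = 9.15 − 6.083 = 3.067 mg/L.
t_c = (1/0.2500) ln[(0.486/0.236)(1 − 3.067×0.2500/(0.236×31.17))] = 4.000 × ln(1.845) = 2.449 d.
D_c = (0.236/0.486) × 31.17 × e^(−0.236×2.449) = 0.4856 × 31.17 × 0.5610 = 8.491 mg/L.
Minimum DO = 9.15 − 8.491 = 0.6593 mg/L.

t_c ≈ 2.45 d; minimum DO ≈ 0.659 mg/L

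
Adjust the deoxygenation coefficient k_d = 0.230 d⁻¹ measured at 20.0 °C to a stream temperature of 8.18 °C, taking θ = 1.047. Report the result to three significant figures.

k_d(T₂) = k_d(T₁) · θ^(T₂−T₁) = 0.230 × 1.047^(8.18−20.0)
= 0.230 × 1.047^-11.8 = 0.230 × 0.5811 = 0.1336 d⁻¹.

k_d ≈ 0.134 d⁻¹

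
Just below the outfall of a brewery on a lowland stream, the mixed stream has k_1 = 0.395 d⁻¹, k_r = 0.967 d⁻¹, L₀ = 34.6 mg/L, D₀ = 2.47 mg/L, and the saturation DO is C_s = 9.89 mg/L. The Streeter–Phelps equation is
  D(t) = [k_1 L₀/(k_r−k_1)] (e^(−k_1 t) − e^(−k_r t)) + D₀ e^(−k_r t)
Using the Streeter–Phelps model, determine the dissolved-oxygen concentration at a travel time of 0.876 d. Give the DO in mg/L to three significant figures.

k_1 L₀/(k_r−k_1) = 0.395×34.6/(0.967−0.395) = 13.67/0.5720 = 23.89 mg/L.
e^(−k_1 t) = e^(−0.395×0.8760) = 0.7075; e^(−k_r t) = e^(−0.967×0.8760) = 0.4287.
D = 23.89 × (0.7075 − 0.4287) + 2.47 × 0.4287 = 6.662 + 1.059 = 7.721 mg/L.
DO = C_s − D = 9.89 − 7.721 = 2.169 mg/L.

DO ≈ 2.17 mg/L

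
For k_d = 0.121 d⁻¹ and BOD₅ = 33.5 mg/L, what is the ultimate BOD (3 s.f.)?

BOD₅ = L₀(1 − e^(−5k_d)) ⇒ L₀ = BOD₅ / (1 − e^(−5×0.121))
= 33.5 / (1 − 0.5461) = 33.5 / 0.4539 = 73.80 mg/L.

L₀ ≈ 73.8 mg/L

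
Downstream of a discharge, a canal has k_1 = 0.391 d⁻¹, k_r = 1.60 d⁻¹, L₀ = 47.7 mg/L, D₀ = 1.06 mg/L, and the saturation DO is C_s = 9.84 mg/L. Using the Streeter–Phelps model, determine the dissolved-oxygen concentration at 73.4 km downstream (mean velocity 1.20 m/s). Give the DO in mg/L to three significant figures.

Travel time t = x/v = 73.4 km / (1.20 m/s) = 73400 m / 1.20 m/s = 61170 s = 0.7079 d.
k_1 L₀/(k_r−k_1) = 0.391×47.7/(1.60−0.391) = 18.65/1.209 = 15.43 mg/L.
e^(−k_1 t) = e^(−0.391×0.7079) = 0.7582; e^(−k_r t) = e^(−1.60×0.7079) = 0.3222.
D = 15.43 × (0.7582 − 0.3222) + 1.06 × 0.3222 = 6.727 + 0.3415 = 7.068 mg/L.
DO = C_s − D = 9.84 − 7.068 = 2.772 mg/L.

DO ≈ 2.77 mg/L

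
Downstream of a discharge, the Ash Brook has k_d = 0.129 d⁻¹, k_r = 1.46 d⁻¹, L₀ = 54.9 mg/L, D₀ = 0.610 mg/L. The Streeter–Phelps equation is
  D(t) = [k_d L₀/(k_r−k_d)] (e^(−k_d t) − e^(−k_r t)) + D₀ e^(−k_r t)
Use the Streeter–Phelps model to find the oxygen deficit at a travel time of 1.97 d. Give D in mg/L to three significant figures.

k_d L₀/(k_r−k_d) = 0.129×54.9/(1.46−0.129) = 7.082/1.331 = 5.321 mg/L.
e^(−k_d t) = e^(−0.129×1.970) = 0.7756; e^(−k_r t) = e^(−1.46×1.970) = 0.05635.
D = 5.321 × (0.7756 − 0.05635) + 0.610 × 0.05635 = 3.827 + 0.03437 = 3.861 mg/L.

D ≈ 3.86 mg/L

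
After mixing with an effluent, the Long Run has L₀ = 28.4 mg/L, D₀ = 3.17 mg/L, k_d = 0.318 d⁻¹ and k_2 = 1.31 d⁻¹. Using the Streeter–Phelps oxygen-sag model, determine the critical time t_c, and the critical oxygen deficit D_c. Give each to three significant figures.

t_c = [1/(k_2−k_d)] ln[(k_2/k_d)(1 − D₀(k_2−k_d)/(k_d L₀))]
= [1/(1.31−0.318)] ln[(1.31/0.318)(1 − 3.17×0.9920/(0.318×28.4))]
= (1/0.9920) ln[4.119 × 0.6518] = 1.008 × ln(2.685) = 1.008 × 0.9877 = 0.9957 d.
D_c = (k_d/k_2) L₀ e^(−k_d t_c) = (0.318/1.31) × 28.4 × e^(−0.318×0.9957) = 0.2427 × 28.4 × 0.7286 = 5.023 mg/L.

t_c ≈ 0.996 d; D_c ≈ 5.02 mg/L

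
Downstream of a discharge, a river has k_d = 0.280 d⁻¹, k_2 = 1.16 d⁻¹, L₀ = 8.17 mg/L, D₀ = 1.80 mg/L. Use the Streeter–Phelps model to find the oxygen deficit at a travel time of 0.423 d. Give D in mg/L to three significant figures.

k_d L₀/(k_2−k_d) = 0.280×8.17/(1.16−0.280) = 2.288/0.8800 = 2.600 mg/L.
e^(−k_d t) = e^(−0.280×0.4230) = 0.8883; e^(−k_2 t) = e^(−1.16×0.4230) = 0.6122.
D = 2.600 × (0.8883 − 0.6122) + 1.80 × 0.6122 = 0.7177 + 1.102 = 1.820 mg/L.

D ≈ 1.82 mg/L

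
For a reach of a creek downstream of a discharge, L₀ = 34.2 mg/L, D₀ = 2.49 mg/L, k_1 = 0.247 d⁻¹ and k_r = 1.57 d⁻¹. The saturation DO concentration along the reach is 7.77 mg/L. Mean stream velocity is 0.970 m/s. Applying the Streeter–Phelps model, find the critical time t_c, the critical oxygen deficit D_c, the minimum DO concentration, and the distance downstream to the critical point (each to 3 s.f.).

t_c = [1/(k_r−k_1)] ln[(k_r/k_1)(1 − D₀(k_r−k_1)/(k_1 L₀))]
= [1/(1.57−0.247)] ln[(1.57/0.247)(1 − 2.49×1.323/(0.247×34.2))]
= (1/1.323) ln[6.356 × 0.6100] = 0.7559 × ln(3.877) = 0.7559 × 1.355 = 1.024 d.
D_c = (k_1/k_r) L₀ e^(−k_1 t_c) = (0.247/1.57) × 34.2 × e^(−0.247×1.024) = 0.1573 × 34.2 × 0.7765 = 4.178 mg/L.
Minimum DO = C_s − D_c = 7.77 − 4.178 = 3.592 mg/L.
x_c = v t_c = 0.970 m/s × 1.024 d × 86400 s/d = 85850 m ≈ 85.8 km.

t_c ≈ 1.02 d; D_c ≈ 4.18 mg/L; min DO ≈ 3.59 mg/L; x_c ≈ 85.8 km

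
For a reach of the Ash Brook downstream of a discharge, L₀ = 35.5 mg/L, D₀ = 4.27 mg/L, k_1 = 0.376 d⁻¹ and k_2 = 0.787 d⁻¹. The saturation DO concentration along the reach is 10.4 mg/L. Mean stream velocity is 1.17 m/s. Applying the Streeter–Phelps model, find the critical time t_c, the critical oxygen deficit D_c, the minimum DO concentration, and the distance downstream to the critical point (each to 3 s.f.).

With k_2/k_1 = 2.093 and 1 − D₀(k_2−k_1)/(k_1 L₀) = 0.8685,
t_c = ln(2.093 × 0.8685) / (0.787 − 0.376) = ln(1.818) / 0.4110 = 0.5977/0.4110 = 1.454 d.
D_c = (k_1/k_2) L₀ e^(−k_1 t_c) = (0.376/0.787) × 35.5 × e^(−0.376×1.454) = 0.4778 × 35.5 × 0.5788 = 9.817 mg/L.
Minimum DO = C_s − D_c = 10.4 − 9.817 = 0.5830 mg/L.
x_c = v t_c = 1.17 m/s × 1.454 d × 86400 s/d = 147000 m ≈ 147 km.

t_c ≈ 1.45 d; D_c ≈ 9.82 mg/L; min DO ≈ 0.583 mg/L; x_c ≈ 147 km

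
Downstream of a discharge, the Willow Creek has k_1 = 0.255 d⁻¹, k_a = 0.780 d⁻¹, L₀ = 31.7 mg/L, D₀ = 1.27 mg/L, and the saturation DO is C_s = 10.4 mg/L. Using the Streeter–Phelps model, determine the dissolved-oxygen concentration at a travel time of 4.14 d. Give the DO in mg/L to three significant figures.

DO ≈ 5.60 mg/L

k_1 L₀/(k_a−k_1) = 0.255×31.7/(0.780−0.255) = 8.084/0.5250 = 15.40 mg/L.
e^(−k_1 t) = e^(−0.255×4.140) = 0.3479; e^(−k_a t) = e^(−0.780×4.140) = 0.03959.
D = 15.40 × (0.3479 − 0.03959) + 1.27 × 0.03959 = 4.748 + 0.05028 = 4.798 mg/L.
DO = C_s − D = 10.4 − 4.798 = 5.602 mg/L.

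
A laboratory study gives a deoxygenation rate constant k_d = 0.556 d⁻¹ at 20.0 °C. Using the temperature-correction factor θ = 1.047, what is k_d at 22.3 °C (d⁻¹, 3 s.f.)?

k_d ≈ 0.618 d⁻¹

k_d(T₂) = k_d(T₁) · θ^(T₂−T₁) = 0.556 × 1.047^(22.3−20.0)
= 0.556 × 1.047^2.30 = 0.556 × 1.111 = 0.6179 d⁻¹.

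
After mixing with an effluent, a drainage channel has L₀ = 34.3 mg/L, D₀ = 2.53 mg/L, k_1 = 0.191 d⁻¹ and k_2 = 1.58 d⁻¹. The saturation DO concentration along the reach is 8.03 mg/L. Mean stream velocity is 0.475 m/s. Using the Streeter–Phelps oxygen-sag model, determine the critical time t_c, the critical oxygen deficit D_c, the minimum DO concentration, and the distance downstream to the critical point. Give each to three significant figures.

At the critical point dD/dt = 0, so k_1 L₀ e^(−k_1 t) = k_2 D. Substituting D(t) from the Streeter–Phelps equation and solving for t gives
t_c = ln[(k_2/k_1)(1 − D₀(k_2−k_1)/(k_1 L₀))] / (k_2−k_1).
Here k_2−k_1 = 1.389 d⁻¹ and 1 − D₀(k_2−k_1)/(k_1 L₀) = 1 − 2.53×1.389/(0.191×34.3) = 0.4636, so
t_c = ln(8.272 × 0.4636) / 1.389 = 1.344 / 1.389 = 0.9677 d.
L(t_c) = L₀ e^(−k_1 t_c) = 34.3 × 0.8312 = 28.51 mg/L, and at the critical point k_2 D_c = k_1 L, so D_c = (0.191/1.58) × 28.51 = 3.447 mg/L.
Minimum DO = C_s − D_c = 8.03 − 3.447 = 4.583 mg/L.
x_c = v t_c = 0.475 m/s × 0.9677 d × 86400 s/d = 39720 m ≈ 39.7 km.

t_c ≈ 0.968 d; D_c ≈ 3.45 mg/L; min DO ≈ 4.58 mg/L; x_c ≈ 39.7 km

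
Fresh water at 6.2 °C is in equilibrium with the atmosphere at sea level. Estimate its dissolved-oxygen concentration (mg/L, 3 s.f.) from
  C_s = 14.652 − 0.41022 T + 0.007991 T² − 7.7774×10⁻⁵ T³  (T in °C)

C_s ≈ 12.4 mg/L

C_s = 14.652 − 0.41022×6.2 + 0.007991×6.2² − 7.7774×10⁻⁵×6.2³ = 12.40 mg/L.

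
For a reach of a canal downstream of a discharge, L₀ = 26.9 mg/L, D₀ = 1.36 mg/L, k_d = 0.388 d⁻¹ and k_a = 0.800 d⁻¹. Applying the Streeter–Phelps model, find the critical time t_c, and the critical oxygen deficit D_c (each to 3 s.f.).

t_c ≈ 1.62 d; D_c ≈ 6.95 mg/L

At the critical point dD/dt = 0, so k_d L₀ e^(−k_d t) = k_a D. Substituting D(t) from the Streeter–Phelps equation and solving for t gives
t_c = ln[(k_a/k_d)(1 − D₀(k_a−k_d)/(k_d L₀))] / (k_a−k_d).
Here k_a−k_d = 0.4120 d⁻¹ and 1 − D₀(k_a−k_d)/(k_d L₀) = 1 − 1.36×0.4120/(0.388×26.9) = 0.9463, so
t_c = ln(2.062 × 0.9463) / 0.4120 = 0.6684 / 0.4120 = 1.622 d.
D_c = (k_d/k_a) L₀ e^(−k_d t_c) = (0.388/0.800) × 26.9 × e^(−0.388×1.622) = 0.4850 × 26.9 × 0.5329 = 6.952 mg/L.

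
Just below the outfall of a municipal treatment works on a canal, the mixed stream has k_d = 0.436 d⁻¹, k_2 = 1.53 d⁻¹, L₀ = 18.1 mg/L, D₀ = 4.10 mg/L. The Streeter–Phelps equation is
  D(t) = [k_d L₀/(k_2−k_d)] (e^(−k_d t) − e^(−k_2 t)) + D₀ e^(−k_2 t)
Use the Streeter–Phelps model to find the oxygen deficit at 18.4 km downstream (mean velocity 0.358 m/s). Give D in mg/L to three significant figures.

Travel time t = x/v = 18.4 km / (0.358 m/s) = 18400 m / 0.358 m/s = 51400 s = 0.5949 d.
k_d L₀/(k_2−k_d) = 0.436×18.1/(1.53−0.436) = 7.892/1.094 = 7.214 mg/L.
e^(−k_d t) = e^(−0.436×0.5949) = 0.7715; e^(−k_2 t) = e^(−1.53×0.5949) = 0.4025.
D = 7.214 × (0.7715 − 0.4025) + 4.10 × 0.4025 = 2.662 + 1.650 = 4.312 mg/L.

D ≈ 4.31 mg/L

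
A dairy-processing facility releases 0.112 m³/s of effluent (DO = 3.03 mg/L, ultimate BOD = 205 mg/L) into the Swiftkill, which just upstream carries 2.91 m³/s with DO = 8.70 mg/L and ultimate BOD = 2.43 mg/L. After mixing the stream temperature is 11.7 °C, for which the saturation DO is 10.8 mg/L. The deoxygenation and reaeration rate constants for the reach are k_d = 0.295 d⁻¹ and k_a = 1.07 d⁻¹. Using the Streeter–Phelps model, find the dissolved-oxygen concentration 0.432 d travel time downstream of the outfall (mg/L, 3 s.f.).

DO ≈ 8.40 mg/L

Mixed DO = (2.91×8.70 + 0.112×3.03)/(2.91+0.112) = 25.66/3.022 = 8.490 mg/L.
Mixed L₀ = (2.91×2.43 + 0.112×205)/(3.022) = 30.03/3.022 = 9.938 mg/L.
Initial deficit D₀ = C_s − DO₀ = 10.8 − 8.490 = 2.310 mg/L.
D(0.432) = [0.295×9.938/(1.07−0.295)](e^(−0.295×0.432) − e^(−1.07×0.432)) + 2.310 e^(−1.07×0.432)
= 3.783 × (0.8803 − 0.6299) + 2.310 × 0.6299 = 2.403 mg/L.
DO = 10.8 − 2.403 = 8.397 mg/L.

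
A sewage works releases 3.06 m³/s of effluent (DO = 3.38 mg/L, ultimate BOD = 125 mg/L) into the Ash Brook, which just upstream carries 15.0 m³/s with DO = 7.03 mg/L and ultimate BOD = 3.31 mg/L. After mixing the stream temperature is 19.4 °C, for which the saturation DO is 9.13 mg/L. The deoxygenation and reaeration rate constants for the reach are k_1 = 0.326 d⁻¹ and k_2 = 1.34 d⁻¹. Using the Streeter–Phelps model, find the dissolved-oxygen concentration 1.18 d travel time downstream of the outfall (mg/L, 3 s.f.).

Mixed DO = (15.0×7.03 + 3.06×3.38)/(15.0+3.06) = 115.8/18.06 = 6.412 mg/L.
Mixed L₀ = (15.0×3.31 + 3.06×125)/(18.06) = 432.1/18.06 = 23.93 mg/L.
Initial deficit D₀ = C_s − DO₀ = 9.13 − 6.412 = 2.718 mg/L.
D(1.18) = [0.326×23.93/(1.34−0.326)](e^(−0.326×1.18) − e^(−1.34×1.18)) + 2.718 e^(−1.34×1.18)
= 7.693 × (0.6807 − 0.2057) + 2.718 × 0.2057 = 4.213 mg/L.
DO = 9.13 − 4.213 = 4.917 mg/L.

DO ≈ 4.92 mg/L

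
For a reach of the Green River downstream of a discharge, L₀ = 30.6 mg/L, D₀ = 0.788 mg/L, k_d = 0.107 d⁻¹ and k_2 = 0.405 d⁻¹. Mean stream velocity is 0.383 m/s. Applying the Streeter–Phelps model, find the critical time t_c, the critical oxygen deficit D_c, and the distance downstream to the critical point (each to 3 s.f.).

t_c = [1/(k_2−k_d)] ln[(k_2/k_d)(1 − D₀(k_2−k_d)/(k_d L₀))]
= [1/(0.405−0.107)] ln[(0.405/0.107)(1 − 0.788×0.2980/(0.107×30.6))]
= (1/0.2980) ln[3.785 × 0.9283] = 3.356 × ln(3.514) = 3.356 × 1.257 = 4.217 d.
D_c = (k_d/k_2) L₀ e^(−k_d t_c) = (0.107/0.405) × 30.6 × e^(−0.107×4.217) = 0.2642 × 30.6 × 0.6369 = 5.149 mg/L.
x_c = v t_c = 0.383 m/s × 4.217 d × 86400 s/d = 139500 m ≈ 140 km.

t_c ≈ 4.22 d; D_c ≈ 5.15 mg/L; x_c ≈ 140 km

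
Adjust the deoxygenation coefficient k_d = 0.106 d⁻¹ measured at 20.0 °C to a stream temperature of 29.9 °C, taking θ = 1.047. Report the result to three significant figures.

k_d(T₂) = k_d(T₁) · θ^(T₂−T₁) = 0.106 × 1.047^(29.9−20.0)
= 0.106 × 1.047^9.90 = 0.106 × 1.576 = 0.1670 d⁻¹.

k_d ≈ 0.167 d⁻¹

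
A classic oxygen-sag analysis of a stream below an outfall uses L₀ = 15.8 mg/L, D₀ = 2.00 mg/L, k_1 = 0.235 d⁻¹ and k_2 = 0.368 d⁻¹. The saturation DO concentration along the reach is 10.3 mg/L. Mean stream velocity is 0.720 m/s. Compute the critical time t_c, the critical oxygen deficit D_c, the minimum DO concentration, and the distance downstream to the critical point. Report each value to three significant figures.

t_c ≈ 2.81 d; D_c ≈ 5.21 mg/L; min DO ≈ 5.09 mg/L; x_c ≈ 175 km

t_c = [1/(k_2−k_1)] ln[(k_2/k_1)(1 − D₀(k_2−k_1)/(k_1 L₀))]
= [1/(0.368−0.235)] ln[(0.368/0.235)(1 − 2.00×0.1330/(0.235×15.8))]
= (1/0.1330) ln[1.566 × 0.9284] = 7.519 × ln(1.454) = 7.519 × 0.3742 = 2.813 d.
L(t_c) = L₀ e^(−k_1 t_c) = 15.8 × 0.5163 = 8.157 mg/L, and at the critical point k_2 D_c = k_1 L, so D_c = (0.235/0.368) × 8.157 = 5.209 mg/L.
Minimum DO = C_s − D_c = 10.3 − 5.209 = 5.091 mg/L.
x_c = v t_c = 0.720 m/s × 2.813 d × 86400 s/d = 175000 m ≈ 175 km.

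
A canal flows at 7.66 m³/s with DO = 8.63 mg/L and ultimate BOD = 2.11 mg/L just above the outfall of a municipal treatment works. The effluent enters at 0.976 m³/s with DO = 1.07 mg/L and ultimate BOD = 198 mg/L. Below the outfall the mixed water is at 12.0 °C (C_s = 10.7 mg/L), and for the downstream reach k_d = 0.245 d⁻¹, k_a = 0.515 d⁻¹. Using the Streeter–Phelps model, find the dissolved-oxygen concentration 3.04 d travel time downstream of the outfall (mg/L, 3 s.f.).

DO ≈ 4.24 mg/L

Mixed DO = (7.66×8.63 + 0.976×1.07)/(7.66+0.976) = 67.15/8.636 = 7.776 mg/L.
Mixed L₀ = (7.66×2.11 + 0.976×198)/(8.636) = 209.4/8.636 = 24.25 mg/L.
Initial deficit D₀ = C_s − DO₀ = 10.7 − 7.776 = 2.924 mg/L.
D(3.04) = [0.245×24.25/(0.515−0.245)](e^(−0.245×3.04) − e^(−0.515×3.04)) + 2.924 e^(−0.515×3.04)
= 22.00 × (0.4748 − 0.2090) + 2.924 × 0.2090 = 6.461 mg/L.
DO = 10.7 − 6.461 = 4.239 mg/L.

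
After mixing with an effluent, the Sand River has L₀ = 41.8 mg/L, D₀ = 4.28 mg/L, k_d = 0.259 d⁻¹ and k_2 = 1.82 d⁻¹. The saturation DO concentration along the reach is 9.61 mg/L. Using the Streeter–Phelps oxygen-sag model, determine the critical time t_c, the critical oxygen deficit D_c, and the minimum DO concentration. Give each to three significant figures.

With k_2/k_d = 7.027 and 1 − D₀(k_2−k_d)/(k_d L₀) = 0.3829,
t_c = ln(7.027 × 0.3829) / (1.82 − 0.259) = ln(2.690) / 1.561 = 0.9897/1.561 = 0.6340 d.
L(t_c) = L₀ e^(−k_d t_c) = 41.8 × 0.8486 = 35.47 mg/L, and at the critical point k_2 D_c = k_d L, so D_c = (0.259/1.82) × 35.47 = 5.048 mg/L.
Minimum DO = C_s − D_c = 9.61 − 5.048 = 4.562 mg/L.

t_c ≈ 0.634 d; D_c ≈ 5.05 mg/L; min DO ≈ 4.56 mg/L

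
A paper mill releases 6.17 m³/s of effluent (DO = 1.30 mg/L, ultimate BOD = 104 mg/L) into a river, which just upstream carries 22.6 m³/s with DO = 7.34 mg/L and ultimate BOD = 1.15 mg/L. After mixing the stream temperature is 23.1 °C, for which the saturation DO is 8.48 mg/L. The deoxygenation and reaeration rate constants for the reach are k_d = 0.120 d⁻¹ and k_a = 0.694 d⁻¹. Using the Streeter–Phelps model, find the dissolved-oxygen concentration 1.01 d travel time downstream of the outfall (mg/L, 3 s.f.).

Mixed DO = (22.6×7.34 + 6.17×1.30)/(22.6+6.17) = 173.9/28.77 = 6.045 mg/L.
Mixed L₀ = (22.6×1.15 + 6.17×104)/(28.77) = 667.7/28.77 = 23.21 mg/L.
Initial deficit D₀ = C_s − DO₀ = 8.48 − 6.045 = 2.435 mg/L.
D(1.01) = [0.120×23.21/(0.694−0.120)](e^(−0.120×1.01) − e^(−0.694×1.01)) + 2.435 e^(−0.694×1.01)
= 4.852 × (0.8859 − 0.4961) + 2.435 × 0.4961 = 3.099 mg/L.
DO = 8.48 − 3.099 = 5.381 mg/L.

DO ≈ 5.38 mg/L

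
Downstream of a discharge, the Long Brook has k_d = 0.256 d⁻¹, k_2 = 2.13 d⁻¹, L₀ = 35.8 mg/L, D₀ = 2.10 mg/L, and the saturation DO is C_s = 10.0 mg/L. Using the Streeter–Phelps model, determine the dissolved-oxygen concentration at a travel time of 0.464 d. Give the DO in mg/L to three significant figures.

k_d L₀/(k_2−k_d) = 0.256×35.8/(2.13−0.256) = 9.165/1.874 = 4.891 mg/L.
e^(−k_d t) = e^(−0.256×0.4640) = 0.8880; e^(−k_2 t) = e^(−2.13×0.4640) = 0.3722.
D = 4.891 × (0.8880 − 0.3722) + 2.10 × 0.3722 = 2.523 + 0.7816 = 3.304 mg/L.
DO = C_s − D = 10.0 − 3.304 = 6.696 mg/L.

DO ≈ 6.70 mg/L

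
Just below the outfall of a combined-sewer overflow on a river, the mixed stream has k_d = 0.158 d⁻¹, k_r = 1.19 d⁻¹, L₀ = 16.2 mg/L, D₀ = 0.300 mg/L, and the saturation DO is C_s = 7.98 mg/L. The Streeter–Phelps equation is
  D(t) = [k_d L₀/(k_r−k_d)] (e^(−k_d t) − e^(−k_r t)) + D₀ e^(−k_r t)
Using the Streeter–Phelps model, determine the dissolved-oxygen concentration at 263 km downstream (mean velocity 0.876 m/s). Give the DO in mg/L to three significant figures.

DO ≈ 6.58 mg/L

Travel time t = x/v = 263 km / (0.876 m/s) = 263000 m / 0.876 m/s = 300200 s = 3.475 d.
k_d L₀/(k_r−k_d) = 0.158×16.2/(1.19−0.158) = 2.560/1.032 = 2.480 mg/L.
e^(−k_d t) = e^(−0.158×3.475) = 0.5775; e^(−k_r t) = e^(−1.19×3.475) = 0.01600.
D = 2.480 × (0.5775 − 0.01600) + 0.300 × 0.01600 = 1.393 + 0.004800 = 1.397 mg/L.
DO = C_s − D = 7.98 − 1.397 = 6.583 mg/L.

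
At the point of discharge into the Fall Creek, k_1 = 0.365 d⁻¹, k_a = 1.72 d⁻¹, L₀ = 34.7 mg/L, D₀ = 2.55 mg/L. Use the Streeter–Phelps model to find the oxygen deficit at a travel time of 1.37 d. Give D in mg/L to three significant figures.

D ≈ 5.02 mg/L

k_1 L₀/(k_a−k_1) = 0.365×34.7/(1.72−0.365) = 12.67/1.355 = 9.347 mg/L.
e^(−k_1 t) = e^(−0.365×1.370) = 0.6065; e^(−k_a t) = e^(−1.72×1.370) = 0.09476.
D = 9.347 × (0.6065 − 0.09476) + 2.55 × 0.09476 = 4.783 + 0.2416 = 5.025 mg/L.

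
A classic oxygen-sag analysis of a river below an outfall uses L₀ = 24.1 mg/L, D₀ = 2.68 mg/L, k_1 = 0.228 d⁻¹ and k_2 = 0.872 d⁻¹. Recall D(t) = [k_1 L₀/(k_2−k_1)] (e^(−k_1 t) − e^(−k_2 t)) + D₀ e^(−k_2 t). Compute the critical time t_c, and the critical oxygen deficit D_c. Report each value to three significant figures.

At the critical point dD/dt = 0, so k_1 L₀ e^(−k_1 t) = k_2 D. Substituting D(t) from the Streeter–Phelps equation and solving for t gives
t_c = ln[(k_2/k_1)(1 − D₀(k_2−k_1)/(k_1 L₀))] / (k_2−k_1).
Here k_2−k_1 = 0.6440 d⁻¹ and 1 − D₀(k_2−k_1)/(k_1 L₀) = 1 − 2.68×0.6440/(0.228×24.1) = 0.6859, so
t_c = ln(3.825 × 0.6859) / 0.6440 = 0.9644 / 0.6440 = 1.498 d.
L(t_c) = L₀ e^(−k_1 t_c) = 24.1 × 0.7107 = 17.13 mg/L, and at the critical point k_2 D_c = k_1 L, so D_c = (0.228/0.872) × 17.13 = 4.479 mg/L.

t_c ≈ 1.50 d; D_c ≈ 4.48 mg/L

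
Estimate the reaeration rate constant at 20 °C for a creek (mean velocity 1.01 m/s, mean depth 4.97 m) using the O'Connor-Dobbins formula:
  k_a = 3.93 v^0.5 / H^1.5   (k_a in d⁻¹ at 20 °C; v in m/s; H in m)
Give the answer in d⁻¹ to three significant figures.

k_a ≈ 0.356 d⁻¹

k_a = 3.93 × 1.01^0.5 / 4.97^1.5 = 3.93 × 1.005 / 11.08 = 0.3565 d⁻¹.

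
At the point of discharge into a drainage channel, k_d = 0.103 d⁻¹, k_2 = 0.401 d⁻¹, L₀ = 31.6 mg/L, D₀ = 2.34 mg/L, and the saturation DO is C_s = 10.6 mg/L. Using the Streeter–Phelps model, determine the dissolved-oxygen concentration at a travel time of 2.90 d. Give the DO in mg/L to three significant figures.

k_d L₀/(k_2−k_d) = 0.103×31.6/(0.401−0.103) = 3.255/0.2980 = 10.92 mg/L.
e^(−k_d t) = e^(−0.103×2.900) = 0.7418; e^(−k_2 t) = e^(−0.401×2.900) = 0.3126.
D = 10.92 × (0.7418 − 0.3126) + 2.34 × 0.3126 = 4.688 + 0.7314 = 5.419 mg/L.
DO = C_s − D = 10.6 − 5.419 = 5.181 mg/L.

DO ≈ 5.18 mg/L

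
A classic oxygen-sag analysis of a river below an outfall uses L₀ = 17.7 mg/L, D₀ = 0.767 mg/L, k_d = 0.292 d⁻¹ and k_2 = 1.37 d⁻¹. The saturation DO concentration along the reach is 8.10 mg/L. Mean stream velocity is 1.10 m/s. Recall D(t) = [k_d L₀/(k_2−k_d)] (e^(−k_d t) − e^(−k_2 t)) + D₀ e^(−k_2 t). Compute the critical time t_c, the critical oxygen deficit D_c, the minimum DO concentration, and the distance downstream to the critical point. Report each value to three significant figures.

t_c = [1/(k_2−k_d)] ln[(k_2/k_d)(1 − D₀(k_2−k_d)/(k_d L₀))]
= [1/(1.37−0.292)] ln[(1.37/0.292)(1 − 0.767×1.078/(0.292×17.7))]
= (1/1.078) ln[4.692 × 0.8400] = 0.9276 × ln(3.941) = 0.9276 × 1.371 = 1.272 d.
L(t_c) = L₀ e^(−k_d t_c) = 17.7 × 0.6897 = 12.21 mg/L, and at the critical point k_2 D_c = k_d L, so D_c = (0.292/1.37) × 12.21 = 2.602 mg/L.
Minimum DO = C_s − D_c = 8.10 − 2.602 = 5.498 mg/L.
x_c = v t_c = 1.10 m/s × 1.272 d × 86400 s/d = 120900 m ≈ 121 km.

t_c ≈ 1.27 d; D_c ≈ 2.60 mg/L; min DO ≈ 5.50 mg/L; x_c ≈ 121 km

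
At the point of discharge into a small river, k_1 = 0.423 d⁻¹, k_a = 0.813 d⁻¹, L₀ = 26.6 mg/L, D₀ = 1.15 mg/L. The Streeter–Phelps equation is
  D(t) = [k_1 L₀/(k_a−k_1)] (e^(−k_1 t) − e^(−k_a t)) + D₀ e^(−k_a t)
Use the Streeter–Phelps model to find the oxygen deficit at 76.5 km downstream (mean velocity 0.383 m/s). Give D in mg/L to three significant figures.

D ≈ 6.62 mg/L

Travel time t = x/v = 76.5 km / (0.383 m/s) = 76500 m / 0.383 m/s = 199700 s = 2.312 d.
k_1 L₀/(k_a−k_1) = 0.423×26.6/(0.813−0.423) = 11.25/0.3900 = 28.85 mg/L.
e^(−k_1 t) = e^(−0.423×2.312) = 0.3761; e^(−k_a t) = e^(−0.813×2.312) = 0.1527.
D = 28.85 × (0.3761 − 0.1527) + 1.15 × 0.1527 = 6.446 + 0.1756 = 6.622 mg/L.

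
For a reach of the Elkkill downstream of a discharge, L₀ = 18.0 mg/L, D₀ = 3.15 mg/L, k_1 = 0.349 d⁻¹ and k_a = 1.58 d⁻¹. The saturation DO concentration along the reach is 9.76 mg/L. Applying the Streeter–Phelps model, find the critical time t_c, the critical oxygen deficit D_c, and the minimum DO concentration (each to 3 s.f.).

t_c ≈ 0.447 d; D_c ≈ 3.40 mg/L; min DO ≈ 6.36 mg/L

At the critical point dD/dt = 0, so k_1 L₀ e^(−k_1 t) = k_a D. Substituting D(t) from the Streeter–Phelps equation and solving for t gives
t_c = ln[(k_a/k_1)(1 − D₀(k_a−k_1)/(k_1 L₀))] / (k_a−k_1).
Here k_a−k_1 = 1.231 d⁻¹ and 1 − D₀(k_a−k_1)/(k_1 L₀) = 1 − 3.15×1.231/(0.349×18.0) = 0.3827, so
t_c = ln(4.527 × 0.3827) / 1.231 = 0.5497 / 1.231 = 0.4465 d.
D_c = (k_1/k_a) L₀ e^(−k_1 t_c) = (0.349/1.58) × 18.0 × e^(−0.349×0.4465) = 0.2209 × 18.0 × 0.8557 = 3.402 mg/L.
Minimum DO = C_s − D_c = 9.76 − 3.402 = 6.358 mg/L.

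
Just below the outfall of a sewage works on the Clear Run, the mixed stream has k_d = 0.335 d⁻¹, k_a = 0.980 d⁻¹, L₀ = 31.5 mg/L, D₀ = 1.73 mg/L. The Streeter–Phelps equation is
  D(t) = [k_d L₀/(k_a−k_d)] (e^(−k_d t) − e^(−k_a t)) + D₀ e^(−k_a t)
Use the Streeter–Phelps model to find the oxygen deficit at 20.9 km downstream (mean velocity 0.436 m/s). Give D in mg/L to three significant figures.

Travel time t = x/v = 20.9 km / (0.436 m/s) = 20900 m / 0.436 m/s = 47940 s = 0.5548 d.
k_d L₀/(k_a−k_d) = 0.335×31.5/(0.980−0.335) = 10.55/0.6450 = 16.36 mg/L.
e^(−k_d t) = e^(−0.335×0.5548) = 0.8304; e^(−k_a t) = e^(−0.980×0.5548) = 0.5806.
D = 16.36 × (0.8304 − 0.5806) + 1.73 × 0.5806 = 4.087 + 1.004 = 5.091 mg/L.

D ≈ 5.09 mg/L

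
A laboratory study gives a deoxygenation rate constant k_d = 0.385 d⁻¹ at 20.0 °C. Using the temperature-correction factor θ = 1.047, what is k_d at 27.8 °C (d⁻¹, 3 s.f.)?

k_d(T₂) = k_d(T₁) · θ^(T₂−T₁) = 0.385 × 1.047^(27.8−20.0)
= 0.385 × 1.047^7.80 = 0.385 × 1.431 = 0.5509 d⁻¹.

k_d ≈ 0.551 d⁻¹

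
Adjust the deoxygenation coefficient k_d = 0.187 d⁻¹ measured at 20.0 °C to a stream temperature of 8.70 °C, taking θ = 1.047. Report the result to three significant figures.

k_d ≈ 0.111 d⁻¹

k_d(T₂) = k_d(T₁) · θ^(T₂−T₁) = 0.187 × 1.047^(8.70−20.0)
= 0.187 × 1.047^-11.3 = 0.187 × 0.5951 = 0.1113 d⁻¹.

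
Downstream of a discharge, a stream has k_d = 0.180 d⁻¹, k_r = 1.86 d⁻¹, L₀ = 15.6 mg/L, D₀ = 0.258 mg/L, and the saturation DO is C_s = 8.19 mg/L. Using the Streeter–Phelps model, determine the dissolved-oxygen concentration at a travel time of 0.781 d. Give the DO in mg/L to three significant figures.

k_d L₀/(k_r−k_d) = 0.180×15.6/(1.86−0.180) = 2.808/1.680 = 1.671 mg/L.
e^(−k_d t) = e^(−0.180×0.7810) = 0.8689; e^(−k_r t) = e^(−1.86×0.7810) = 0.2339.
D = 1.671 × (0.8689 − 0.2339) + 0.258 × 0.2339 = 1.061 + 0.06036 = 1.122 mg/L.
DO = C_s − D = 8.19 − 1.122 = 7.068 mg/L.

DO ≈ 7.07 mg/L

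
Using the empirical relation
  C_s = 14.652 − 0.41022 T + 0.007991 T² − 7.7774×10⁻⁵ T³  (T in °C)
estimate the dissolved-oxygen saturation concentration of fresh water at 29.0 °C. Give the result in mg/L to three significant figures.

C_s = 14.652 − 0.41022×29.0 + 0.007991×29.0² − 7.7774×10⁻⁵×29.0³ = 7.579 mg/L.

C_s ≈ 7.58 mg/L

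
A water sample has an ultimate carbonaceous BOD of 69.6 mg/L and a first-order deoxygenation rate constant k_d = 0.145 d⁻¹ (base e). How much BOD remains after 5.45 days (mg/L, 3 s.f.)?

L ≈ 31.6 mg/L

L_t = L₀ e^(−k_d t) = 69.6 × e^(−0.145×5.45) = 69.6 × 0.4537 = 31.58 mg/L.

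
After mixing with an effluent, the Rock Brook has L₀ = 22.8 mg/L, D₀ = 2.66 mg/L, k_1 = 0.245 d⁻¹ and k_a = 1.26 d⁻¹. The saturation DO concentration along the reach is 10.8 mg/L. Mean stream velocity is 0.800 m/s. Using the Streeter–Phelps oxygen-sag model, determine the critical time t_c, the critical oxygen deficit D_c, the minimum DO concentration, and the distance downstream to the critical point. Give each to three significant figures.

t_c = [1/(k_a−k_1)] ln[(k_a/k_1)(1 − D₀(k_a−k_1)/(k_1 L₀))]
= [1/(1.26−0.245)] ln[(1.26/0.245)(1 − 2.66×1.015/(0.245×22.8))]
= (1/1.015) ln[5.143 × 0.5167] = 0.9852 × ln(2.657) = 0.9852 × 0.9773 = 0.9628 d.
L(t_c) = L₀ e^(−k_1 t_c) = 22.8 × 0.7899 = 18.01 mg/L, and at the critical point k_a D_c = k_1 L, so D_c = (0.245/1.26) × 18.01 = 3.502 mg/L.
Minimum DO = C_s − D_c = 10.8 − 3.502 = 7.298 mg/L.
x_c = v t_c = 0.800 m/s × 0.9628 d × 86400 s/d = 66550 m ≈ 66.5 km.

t_c ≈ 0.963 d; D_c ≈ 3.50 mg/L; min DO ≈ 7.30 mg/L; x_c ≈ 66.5 km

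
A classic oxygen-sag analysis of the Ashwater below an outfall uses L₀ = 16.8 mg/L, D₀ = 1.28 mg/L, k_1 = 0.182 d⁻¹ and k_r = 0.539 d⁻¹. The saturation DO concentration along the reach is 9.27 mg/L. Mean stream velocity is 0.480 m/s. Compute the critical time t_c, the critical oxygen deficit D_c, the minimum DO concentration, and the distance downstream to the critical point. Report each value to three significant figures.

t_c = [1/(k_r−k_1)] ln[(k_r/k_1)(1 − D₀(k_r−k_1)/(k_1 L₀))]
= [1/(0.539−0.182)] ln[(0.539/0.182)(1 − 1.28×0.3570/(0.182×16.8))]
= (1/0.3570) ln[2.962 × 0.8505] = 2.801 × ln(2.519) = 2.801 × 0.9238 = 2.588 d.
D_c = (k_1/k_r) L₀ e^(−k_1 t_c) = (0.182/0.539) × 16.8 × e^(−0.182×2.588) = 0.3377 × 16.8 × 0.6244 = 3.542 mg/L.
Minimum DO = C_s − D_c = 9.27 − 3.542 = 5.728 mg/L.
x_c = v t_c = 0.480 m/s × 2.588 d × 86400 s/d = 107300 m ≈ 107 km.

t_c ≈ 2.59 d; D_c ≈ 3.54 mg/L; min DO ≈ 5.73 mg/L; x_c ≈ 107 km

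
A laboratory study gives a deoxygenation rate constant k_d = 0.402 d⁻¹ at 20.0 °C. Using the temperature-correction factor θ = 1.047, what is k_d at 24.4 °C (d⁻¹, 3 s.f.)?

k_d ≈ 0.492 d⁻¹

k_d(T₂) = k_d(T₁) · θ^(T₂−T₁) = 0.402 × 1.047^(24.4−20.0)
= 0.402 × 1.047^4.40 = 0.402 × 1.224 = 0.4920 d⁻¹.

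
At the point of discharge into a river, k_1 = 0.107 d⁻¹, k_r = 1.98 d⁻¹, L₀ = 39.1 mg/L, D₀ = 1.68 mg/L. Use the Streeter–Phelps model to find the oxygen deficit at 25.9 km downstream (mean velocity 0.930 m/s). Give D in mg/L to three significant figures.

D ≈ 1.87 mg/L

Travel time t = x/v = 25.9 km / (0.930 m/s) = 25900 m / 0.930 m/s = 27850 s = 0.3223 d.
k_1 L₀/(k_r−k_1) = 0.107×39.1/(1.98−0.107) = 4.184/1.873 = 2.234 mg/L.
e^(−k_1 t) = e^(−0.107×0.3223) = 0.9661; e^(−k_r t) = e^(−1.98×0.3223) = 0.5282.
D = 2.234 × (0.9661 − 0.5282) + 1.68 × 0.5282 = 0.9781 + 0.8874 = 1.865 mg/L.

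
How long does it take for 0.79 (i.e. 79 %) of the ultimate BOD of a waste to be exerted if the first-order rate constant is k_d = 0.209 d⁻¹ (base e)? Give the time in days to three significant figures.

y/L₀ = 1 − e^(−k_d t) = 0.79 ⇒ e^(−k_d t) = 0.210
t = −ln(0.210) / 0.209 = 1.561 / 0.209 = 7.467 d.

t ≈ 7.47 d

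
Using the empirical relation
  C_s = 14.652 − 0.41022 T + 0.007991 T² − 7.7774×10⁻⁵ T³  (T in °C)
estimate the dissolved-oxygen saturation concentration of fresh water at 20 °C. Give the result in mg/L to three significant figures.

C_s ≈ 9.02 mg/L

C_s = 14.652 − 0.41022×20 + 0.007991×20² − 7.7774×10⁻⁵×20³ = 9.022 mg/L.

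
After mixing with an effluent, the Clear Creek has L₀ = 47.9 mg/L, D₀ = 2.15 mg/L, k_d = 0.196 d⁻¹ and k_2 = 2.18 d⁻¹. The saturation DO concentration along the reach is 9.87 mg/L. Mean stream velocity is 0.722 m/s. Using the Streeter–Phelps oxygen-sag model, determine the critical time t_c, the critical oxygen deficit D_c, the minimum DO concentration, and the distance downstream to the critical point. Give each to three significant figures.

t_c ≈ 0.909 d; D_c ≈ 3.60 mg/L; min DO ≈ 6.27 mg/L; x_c ≈ 56.7 km

With k_2/k_d = 11.12 and 1 − D₀(k_2−k_d)/(k_d L₀) = 0.5457,
t_c = ln(11.12 × 0.5457) / (2.18 − 0.196) = ln(6.069) / 1.984 = 1.803/1.984 = 0.9089 d.
L(t_c) = L₀ e^(−k_d t_c) = 47.9 × 0.8368 = 40.08 mg/L, and at the critical point k_2 D_c = k_d L, so D_c = (0.196/2.18) × 40.08 = 3.604 mg/L.
Minimum DO = C_s − D_c = 9.87 − 3.604 = 6.266 mg/L.
x_c = v t_c = 0.722 m/s × 0.9089 d × 86400 s/d = 56700 m ≈ 56.7 km.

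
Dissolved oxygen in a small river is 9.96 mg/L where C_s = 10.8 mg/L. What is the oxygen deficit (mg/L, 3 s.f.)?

D = C_s − C = 10.8 − 9.96 = 0.840 mg/L.

D ≈ 0.840 mg/L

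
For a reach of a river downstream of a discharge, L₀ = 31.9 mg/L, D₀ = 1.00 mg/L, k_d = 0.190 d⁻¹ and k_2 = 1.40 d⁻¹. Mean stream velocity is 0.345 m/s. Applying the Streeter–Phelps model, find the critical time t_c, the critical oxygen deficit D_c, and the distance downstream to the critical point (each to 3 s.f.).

At the critical point dD/dt = 0, so k_d L₀ e^(−k_d t) = k_2 D. Substituting D(t) from the Streeter–Phelps equation and solving for t gives
t_c = ln[(k_2/k_d)(1 − D₀(k_2−k_d)/(k_d L₀))] / (k_2−k_d).
Here k_2−k_d = 1.210 d⁻¹ and 1 − D₀(k_2−k_d)/(k_d L₀) = 1 − 1.00×1.210/(0.190×31.9) = 0.8004, so
t_c = ln(7.368 × 0.8004) / 1.210 = 1.775 / 1.210 = 1.467 d.
D_c = (k_d/k_2) L₀ e^(−k_d t_c) = (0.190/1.40) × 31.9 × e^(−0.190×1.467) = 0.1357 × 31.9 × 0.7568 = 3.276 mg/L.
x_c = v t_c = 0.345 m/s × 1.467 d × 86400 s/d = 43710 m ≈ 43.7 km.

t_c ≈ 1.47 d; D_c ≈ 3.28 mg/L; x_c ≈ 43.7 km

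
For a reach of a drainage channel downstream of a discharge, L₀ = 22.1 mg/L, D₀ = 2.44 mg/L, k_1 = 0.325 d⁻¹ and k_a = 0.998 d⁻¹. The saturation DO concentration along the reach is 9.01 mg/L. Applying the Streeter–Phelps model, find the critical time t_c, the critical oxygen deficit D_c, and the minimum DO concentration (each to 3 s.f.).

t_c ≈ 1.28 d; D_c ≈ 4.75 mg/L; min DO ≈ 4.26 mg/L

At the critical point dD/dt = 0, so k_1 L₀ e^(−k_1 t) = k_a D. Substituting D(t) from the Streeter–Phelps equation and solving for t gives
t_c = ln[(k_a/k_1)(1 − D₀(k_a−k_1)/(k_1 L₀))] / (k_a−k_1).
Here k_a−k_1 = 0.6730 d⁻¹ and 1 − D₀(k_a−k_1)/(k_1 L₀) = 1 − 2.44×0.6730/(0.325×22.1) = 0.7714, so
t_c = ln(3.071 × 0.7714) / 0.6730 = 0.8623 / 0.6730 = 1.281 d.
L(t_c) = L₀ e^(−k_1 t_c) = 22.1 × 0.6594 = 14.57 mg/L, and at the critical point k_a D_c = k_1 L, so D_c = (0.325/0.998) × 14.57 = 4.746 mg/L.
Minimum DO = C_s − D_c = 9.01 − 4.746 = 4.264 mg/L.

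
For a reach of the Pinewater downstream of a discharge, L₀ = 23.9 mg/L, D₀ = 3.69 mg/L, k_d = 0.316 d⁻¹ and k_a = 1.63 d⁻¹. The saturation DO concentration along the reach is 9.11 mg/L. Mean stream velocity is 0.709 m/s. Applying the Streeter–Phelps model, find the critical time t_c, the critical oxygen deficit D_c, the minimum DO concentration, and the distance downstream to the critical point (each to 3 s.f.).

With k_a/k_d = 5.158 and 1 − D₀(k_a−k_d)/(k_d L₀) = 0.3580,
t_c = ln(5.158 × 0.3580) / (1.63 − 0.316) = ln(1.847) / 1.314 = 0.6134/1.314 = 0.4668 d.
L(t_c) = L₀ e^(−k_d t_c) = 23.9 × 0.8629 = 20.62 mg/L, and at the critical point k_a D_c = k_d L, so D_c = (0.316/1.63) × 20.62 = 3.998 mg/L.
Minimum DO = C_s − D_c = 9.11 − 3.998 = 5.112 mg/L.
x_c = v t_c = 0.709 m/s × 0.4668 d × 86400 s/d = 28590 m ≈ 28.6 km.

t_c ≈ 0.467 d; D_c ≈ 4.00 mg/L; min DO ≈ 5.11 mg/L; x_c ≈ 28.6 km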